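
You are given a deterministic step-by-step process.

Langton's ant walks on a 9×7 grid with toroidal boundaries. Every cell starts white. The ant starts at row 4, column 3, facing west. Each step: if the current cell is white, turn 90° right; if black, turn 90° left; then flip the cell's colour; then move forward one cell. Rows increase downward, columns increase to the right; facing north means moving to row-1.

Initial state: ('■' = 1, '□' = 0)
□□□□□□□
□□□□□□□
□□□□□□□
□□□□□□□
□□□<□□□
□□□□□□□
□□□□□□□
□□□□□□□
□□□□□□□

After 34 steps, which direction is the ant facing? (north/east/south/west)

east

step 0: □□□□□□□
□□□□□□□
□□□□□□□
□□□□□□□
□□□<□□□
□□□□□□□
□□□□□□□
□□□□□□□
□□□□□□□
step 1: □□□□□□□
□□□□□□□
□□□□□□□
□□□^□□□
□□□■□□□
□□□□□□□
□□□□□□□
□□□□□□□
□□□□□□□
step 2: □□□□□□□
□□□□□□□
□□□□□□□
□□□■>□□
□□□■□□□
□□□□□□□
□□□□□□□
□□□□□□□
□□□□□□□
step 3: □□□□□□□
□□□□□□□
□□□□□□□
□□□■■□□
□□□■v□□
□□□□□□□
□□□□□□□
□□□□□□□
□□□□□□□
step 4: □□□□□□□
□□□□□□□
□□□□□□□
□□□■■□□
□□□<■□□
□□□□□□□
□□□□□□□
□□□□□□□
□□□□□□□
step 5: □□□□□□□
□□□□□□□
□□□□□□□
□□□■■□□
□□□□■□□
□□□v□□□
□□□□□□□
□□□□□□□
□□□□□□□
step 6: □□□□□□□
□□□□□□□
□□□□□□□
□□□■■□□
□□□□■□□
□□<■□□□
□□□□□□□
□□□□□□□
□□□□□□□
step 7: □□□□□□□
□□□□□□□
□□□□□□□
□□□■■□□
□□^□■□□
□□■■□□□
□□□□□□□
□□□□□□□
□□□□□□□
step 8: □□□□□□□
□□□□□□□
□□□□□□□
□□□■■□□
□□■>■□□
□□■■□□□
□□□□□□□
□□□□□□□
□□□□□□□
step 9: □□□□□□□
□□□□□□□
□□□□□□□
□□□■■□□
□□■■■□□
□□■v□□□
□□□□□□□
□□□□□□□
□□□□□□□
step 10: □□□□□□□
□□□□□□□
□□□□□□□
□□□■■□□
□□■■■□□
□□■□>□□
□□□□□□□
□□□□□□□
□□□□□□□
step 11: □□□□□□□
□□□□□□□
□□□□□□□
□□□■■□□
□□■■■□□
□□■□■□□
□□□□v□□
□□□□□□□
□□□□□□□
step 12: □□□□□□□
□□□□□□□
□□□□□□□
□□□■■□□
□□■■■□□
□□■□■□□
□□□<■□□
□□□□□□□
□□□□□□□
step 13: □□□□□□□
□□□□□□□
□□□□□□□
□□□■■□□
□□■■■□□
□□■^■□□
□□□■■□□
□□□□□□□
□□□□□□□
step 14: □□□□□□□
□□□□□□□
□□□□□□□
□□□■■□□
□□■■■□□
□□■■>□□
□□□■■□□
□□□□□□□
□□□□□□□
step 15: □□□□□□□
□□□□□□□
□□□□□□□
□□□■■□□
□□■■^□□
□□■■□□□
□□□■■□□
□□□□□□□
□□□□□□□
step 16: □□□□□□□
□□□□□□□
□□□□□□□
□□□■■□□
□□■<□□□
□□■■□□□
□□□■■□□
□□□□□□□
□□□□□□□
step 17: □□□□□□□
□□□□□□□
□□□□□□□
□□□■■□□
□□■□□□□
□□■v□□□
□□□■■□□
□□□□□□□
□□□□□□□
step 18: □□□□□□□
□□□□□□□
□□□□□□□
□□□■■□□
□□■□□□□
□□■□>□□
□□□■■□□
□□□□□□□
□□□□□□□
step 19: □□□□□□□
□□□□□□□
□□□□□□□
□□□■■□□
□□■□□□□
□□■□■□□
□□□■v□□
□□□□□□□
□□□□□□□
step 20: □□□□□□□
□□□□□□□
□□□□□□□
□□□■■□□
□□■□□□□
□□■□■□□
□□□■□>□
□□□□□□□
□□□□□□□
step 21: □□□□□□□
□□□□□□□
□□□□□□□
□□□■■□□
□□■□□□□
□□■□■□□
□□□■□■□
□□□□□v□
□□□□□□□
step 22: □□□□□□□
□□□□□□□
□□□□□□□
□□□■■□□
□□■□□□□
□□■□■□□
□□□■□■□
□□□□<■□
□□□□□□□
step 23: □□□□□□□
□□□□□□□
□□□□□□□
□□□■■□□
□□■□□□□
□□■□■□□
□□□■^■□
□□□□■■□
□□□□□□□
step 24: □□□□□□□
□□□□□□□
□□□□□□□
□□□■■□□
□□■□□□□
□□■□■□□
□□□■■>□
□□□□■■□
□□□□□□□
step 25: □□□□□□□
□□□□□□□
□□□□□□□
□□□■■□□
□□■□□□□
□□■□■^□
□□□■■□□
□□□□■■□
□□□□□□□
step 26: □□□□□□□
□□□□□□□
□□□□□□□
□□□■■□□
□□■□□□□
□□■□■■>
□□□■■□□
□□□□■■□
□□□□□□□
step 27: □□□□□□□
□□□□□□□
□□□□□□□
□□□■■□□
□□■□□□□
□□■□■■■
□□□■■□v
□□□□■■□
□□□□□□□
step 28: □□□□□□□
□□□□□□□
□□□□□□□
□□□■■□□
□□■□□□□
□□■□■■■
□□□■■<■
□□□□■■□
□□□□□□□
step 29: □□□□□□□
□□□□□□□
□□□□□□□
□□□■■□□
□□■□□□□
□□■□■^■
□□□■■■■
□□□□■■□
□□□□□□□
step 30: □□□□□□□
□□□□□□□
□□□□□□□
□□□■■□□
□□■□□□□
□□■□<□■
□□□■■■■
□□□□■■□
□□□□□□□
step 31: □□□□□□□
□□□□□□□
□□□□□□□
□□□■■□□
□□■□□□□
□□■□□□■
□□□■v■■
□□□□■■□
□□□□□□□
step 32: □□□□□□□
□□□□□□□
□□□□□□□
□□□■■□□
□□■□□□□
□□■□□□■
□□□■□>■
□□□□■■□
□□□□□□□
step 33: □□□□□□□
□□□□□□□
□□□□□□□
□□□■■□□
□□■□□□□
□□■□□^■
□□□■□□■
□□□□■■□
□□□□□□□
step 34: □□□□□□□
□□□□□□□
□□□□□□□
□□□■■□□
□□■□□□□
□□■□□■>
□□□■□□■
□□□□■■□
□□□□□□□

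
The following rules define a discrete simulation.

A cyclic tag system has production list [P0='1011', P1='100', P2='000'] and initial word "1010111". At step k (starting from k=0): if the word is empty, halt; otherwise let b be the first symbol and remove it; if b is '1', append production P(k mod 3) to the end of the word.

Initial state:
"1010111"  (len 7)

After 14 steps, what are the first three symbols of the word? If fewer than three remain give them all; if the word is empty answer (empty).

100

k=0  "1010111"  (len 7)
k=1  "0101111011"  (len 10)
k=2  "101111011"  (len 9)
k=3  "01111011000"  (len 11)
k=4  "1111011000"  (len 10)
k=5  "111011000100"  (len 12)
k=6  "11011000100000"  (len 14)
k=7  "10110001000001011"  (len 17)
k=8  "0110001000001011100"  (len 19)
k=9  "110001000001011100"  (len 18)
k=10  "100010000010111001011"  (len 21)
k=11  "00010000010111001011100"  (len 23)
k=12  "0010000010111001011100"  (len 22)
k=13  "010000010111001011100"  (len 21)
k=14  "10000010111001011100"  (len 20)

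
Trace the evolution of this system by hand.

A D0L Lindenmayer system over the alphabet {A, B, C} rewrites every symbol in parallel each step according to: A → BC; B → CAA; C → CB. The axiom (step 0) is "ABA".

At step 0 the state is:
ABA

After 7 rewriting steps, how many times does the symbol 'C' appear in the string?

gen 0: ABA
gen 1: BCCAABC
gen 2: CAACBCBBCBCCAACB
gen 3: CBBCBCCBCAACBCAACAACBCAACBCBBCBCCBCAA
gen 4: CBCAACAACBCAACBCBCAACBBCBCCBCAACBBCBCCBBCBCCBCAACBBCBCCBCAACBCAACAACBCAACBCBCAACBBCBC
gen 5: CBCAACBBCBCCBBCBCCBCAACBBCBCCBCAACBCAACBBCBCCBCAACAACBCAAC…BCAACBBCBCCBBCBCCBCAACBBCBCCBCAACBCAACBBCBCCBCAACAACBCAACB  (len 196)
gen 6: CBCAACBBCBCCBCAACAACBCAACBCBCAACAACBCAACBCBCAACBBCBCCBCAAC…BCAACBBCBCCBCAACAACBCAACBCBCAACBBCBCCBBCBCCBCAACBBCBCCBCAA  (len 451)
gen 7: CBCAACBBCBCCBCAACAACBCAACBCBCAACBBCBCCBBCBCCBCAACBBCBCCBCA…BCAACBCBCAACAACBCAACBCBCAACBBCBCCBCAACAACBCAACBCBCAACBBCBC  (len 1039)

451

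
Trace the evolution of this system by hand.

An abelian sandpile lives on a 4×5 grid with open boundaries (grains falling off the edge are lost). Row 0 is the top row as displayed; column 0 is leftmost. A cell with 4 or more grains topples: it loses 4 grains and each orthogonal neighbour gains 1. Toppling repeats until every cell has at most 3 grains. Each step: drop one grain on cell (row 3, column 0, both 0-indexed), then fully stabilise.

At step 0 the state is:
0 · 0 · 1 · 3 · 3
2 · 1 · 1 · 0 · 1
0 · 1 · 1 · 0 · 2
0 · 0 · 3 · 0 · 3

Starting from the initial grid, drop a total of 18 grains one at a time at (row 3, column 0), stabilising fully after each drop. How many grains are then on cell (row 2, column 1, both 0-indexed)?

3

step 0: 0 · 0 · 1 · 3 · 3
2 · 1 · 1 · 0 · 1
0 · 1 · 1 · 0 · 2
0 · 0 · 3 · 0 · 3
step 1: 0 · 0 · 1 · 3 · 3
2 · 1 · 1 · 0 · 1
0 · 1 · 1 · 0 · 2
1 · 0 · 3 · 0 · 3
step 2: 0 · 0 · 1 · 3 · 3
2 · 1 · 1 · 0 · 1
0 · 1 · 1 · 0 · 2
2 · 0 · 3 · 0 · 3
step 3: 0 · 0 · 1 · 3 · 3
2 · 1 · 1 · 0 · 1
0 · 1 · 1 · 0 · 2
3 · 0 · 3 · 0 · 3
step 4: 0 · 0 · 1 · 3 · 3
2 · 1 · 1 · 0 · 1
1 · 1 · 1 · 0 · 2
0 · 1 · 3 · 0 · 3
step 5: 0 · 0 · 1 · 3 · 3
2 · 1 · 1 · 0 · 1
1 · 1 · 1 · 0 · 2
1 · 1 · 3 · 0 · 3
step 6: 0 · 0 · 1 · 3 · 3
2 · 1 · 1 · 0 · 1
1 · 1 · 1 · 0 · 2
2 · 1 · 3 · 0 · 3
step 7: 0 · 0 · 1 · 3 · 3
2 · 1 · 1 · 0 · 1
1 · 1 · 1 · 0 · 2
3 · 1 · 3 · 0 · 3
step 8: 0 · 0 · 1 · 3 · 3
2 · 1 · 1 · 0 · 1
2 · 1 · 1 · 0 · 2
0 · 2 · 3 · 0 · 3
step 9: 0 · 0 · 1 · 3 · 3
2 · 1 · 1 · 0 · 1
2 · 1 · 1 · 0 · 2
1 · 2 · 3 · 0 · 3
step 10: 0 · 0 · 1 · 3 · 3
2 · 1 · 1 · 0 · 1
2 · 1 · 1 · 0 · 2
2 · 2 · 3 · 0 · 3
step 11: 0 · 0 · 1 · 3 · 3
2 · 1 · 1 · 0 · 1
2 · 1 · 1 · 0 · 2
3 · 2 · 3 · 0 · 3
step 12: 0 · 0 · 1 · 3 · 3
2 · 1 · 1 · 0 · 1
3 · 1 · 1 · 0 · 2
0 · 3 · 3 · 0 · 3
step 13: 0 · 0 · 1 · 3 · 3
2 · 1 · 1 · 0 · 1
3 · 1 · 1 · 0 · 2
1 · 3 · 3 · 0 · 3
step 14: 0 · 0 · 1 · 3 · 3
2 · 1 · 1 · 0 · 1
3 · 1 · 1 · 0 · 2
2 · 3 · 3 · 0 · 3
step 15: 0 · 0 · 1 · 3 · 3
2 · 1 · 1 · 0 · 1
3 · 1 · 1 · 0 · 2
3 · 3 · 3 · 0 · 3
step 16: 0 · 0 · 1 · 3 · 3
3 · 1 · 1 · 0 · 1
0 · 3 · 2 · 0 · 2
2 · 1 · 0 · 1 · 3
step 17: 0 · 0 · 1 · 3 · 3
3 · 1 · 1 · 0 · 1
0 · 3 · 2 · 0 · 2
3 · 1 · 0 · 1 · 3
step 18: 0 · 0 · 1 · 3 · 3
3 · 1 · 1 · 0 · 1
1 · 3 · 2 · 0 · 2
0 · 2 · 0 · 1 · 3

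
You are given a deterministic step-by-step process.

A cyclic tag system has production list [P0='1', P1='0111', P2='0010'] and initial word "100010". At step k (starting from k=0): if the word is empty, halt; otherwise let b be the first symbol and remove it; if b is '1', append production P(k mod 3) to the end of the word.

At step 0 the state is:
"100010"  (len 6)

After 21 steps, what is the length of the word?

gen 0: "100010"  (len 6)
gen 1: "000101"  (len 6)
gen 2: "00101"  (len 5)
gen 3: "0101"  (len 4)
gen 4: "101"  (len 3)
gen 5: "010111"  (len 6)
gen 6: "10111"  (len 5)
gen 7: "01111"  (len 5)
gen 8: "1111"  (len 4)
gen 9: "1110010"  (len 7)
gen 10: "1100101"  (len 7)
gen 11: "1001010111"  (len 10)
gen 12: "0010101110010"  (len 13)
gen 13: "010101110010"  (len 12)
gen 14: "10101110010"  (len 11)
gen 15: "01011100100010"  (len 14)
gen 16: "1011100100010"  (len 13)
gen 17: "0111001000100111"  (len 16)
gen 18: "111001000100111"  (len 15)
gen 19: "110010001001111"  (len 15)
gen 20: "100100010011110111"  (len 18)
gen 21: "001000100111101110010"  (len 21)

21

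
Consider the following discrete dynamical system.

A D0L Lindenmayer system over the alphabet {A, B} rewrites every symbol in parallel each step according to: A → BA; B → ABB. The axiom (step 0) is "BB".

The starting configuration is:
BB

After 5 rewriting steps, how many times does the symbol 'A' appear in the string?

110

gen 0: BB
gen 1: ABBABB
gen 2: BAABBABBBAABBABB
gen 3: ABBBABAABBABBBAABBABBABBBABAABBABBBAABBABB
gen 4: BAABBABBABBBAABBBABAABBABBBAABBABBABBBABAABBABBBAABBABBBAABBABBABBBAABBBABAABBABBBAABBABBABBBABAABBABBBAABBABB
gen 5: ABBBABAABBABBBAABBABBBAABBABBABBBABAABBABBABBBAABBBABAABBA…ABBBAABBABBABBBAABBBABAABBABBBAABBABBABBBABAABBABBBAABBABB  (len 288)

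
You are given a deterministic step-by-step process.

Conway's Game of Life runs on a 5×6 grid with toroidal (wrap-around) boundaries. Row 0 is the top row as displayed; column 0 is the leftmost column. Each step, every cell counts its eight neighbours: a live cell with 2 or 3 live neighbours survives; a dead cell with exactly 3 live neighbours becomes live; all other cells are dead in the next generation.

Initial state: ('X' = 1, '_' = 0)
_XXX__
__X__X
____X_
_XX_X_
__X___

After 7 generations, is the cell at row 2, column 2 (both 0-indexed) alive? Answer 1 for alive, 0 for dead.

1

gen 0: _XXX__
__X__X
____X_
_XX_X_
__X___
gen 1: _X_X__
_XX_X_
_XX_XX
_XX___
______
gen 2: _X_X__
____XX
____XX
XXXX__
_X____
gen 3: X_X_X_
X__X_X
_XX___
XXXXXX
___X__
gen 4: XXX_X_
X__XXX
______
X___XX
______
gen 5: XXX_X_
X_XXX_
___X__
_____X
___XX_
gen 6: X_____
X___X_
__XX_X
___X__
XXXXX_
gen 7: X_X_X_
XX_XX_
__XX_X
X____X
XXXXXX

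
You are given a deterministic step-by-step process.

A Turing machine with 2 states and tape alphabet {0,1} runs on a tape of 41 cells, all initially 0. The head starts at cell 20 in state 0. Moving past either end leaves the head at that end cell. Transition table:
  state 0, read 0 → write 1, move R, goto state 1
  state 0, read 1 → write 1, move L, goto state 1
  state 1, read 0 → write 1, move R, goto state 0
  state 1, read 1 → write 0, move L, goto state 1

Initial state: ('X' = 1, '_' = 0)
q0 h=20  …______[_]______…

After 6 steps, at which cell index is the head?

26

k=0  q0 h=20  …______[_]______…
k=1  q1 h=21  …_____X[_]______…
k=2  q0 h=22  …____XX[_]______…
k=3  q1 h=23  …___XXX[_]______…
k=4  q0 h=24  …__XXXX[_]______…
k=5  q1 h=25  …_XXXXX[_]______…
k=6  q0 h=26  …XXXXXX[_]______…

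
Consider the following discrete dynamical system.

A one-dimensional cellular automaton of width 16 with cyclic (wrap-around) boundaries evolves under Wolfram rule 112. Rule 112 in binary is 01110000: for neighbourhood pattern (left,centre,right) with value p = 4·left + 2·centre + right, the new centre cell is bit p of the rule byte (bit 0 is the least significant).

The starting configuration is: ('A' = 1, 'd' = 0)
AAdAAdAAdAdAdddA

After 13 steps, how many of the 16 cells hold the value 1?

t=0: AAdAAdAAdAdAdddA
t=1: dAAdAAdAAdAdAddd
t=2: ddAAdAAdAAdAdAdd
t=3: dddAAdAAdAAdAdAd
t=4: ddddAAdAAdAAdAdA
t=5: AddddAAdAAdAAdAd
t=6: dAddddAAdAAdAAdA
t=7: AdAddddAAdAAdAAd
t=8: dAdAddddAAdAAdAA
t=9: AdAdAddddAAdAAdA
t=10: AAdAdAddddAAdAAd
t=11: dAAdAdAddddAAdAA
t=12: AdAAdAdAddddAAdA
t=13: AAdAAdAdAddddAAd

8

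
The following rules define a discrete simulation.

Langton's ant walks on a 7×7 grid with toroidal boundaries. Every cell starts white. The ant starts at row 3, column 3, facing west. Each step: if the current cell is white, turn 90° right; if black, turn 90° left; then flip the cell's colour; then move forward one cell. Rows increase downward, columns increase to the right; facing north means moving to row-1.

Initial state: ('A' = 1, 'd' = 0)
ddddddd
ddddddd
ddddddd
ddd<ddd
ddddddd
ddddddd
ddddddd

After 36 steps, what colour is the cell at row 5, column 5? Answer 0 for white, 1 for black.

k=0  ddddddd
ddddddd
ddddddd
ddd<ddd
ddddddd
ddddddd
ddddddd
k=1  ddddddd
ddddddd
ddd^ddd
dddAddd
ddddddd
ddddddd
ddddddd
k=2  ddddddd
ddddddd
dddA>dd
dddAddd
ddddddd
ddddddd
ddddddd
k=3  ddddddd
ddddddd
dddAAdd
dddAvdd
ddddddd
ddddddd
ddddddd
k=4  ddddddd
ddddddd
dddAAdd
ddd<Add
ddddddd
ddddddd
ddddddd
k=5  ddddddd
ddddddd
dddAAdd
ddddAdd
dddvddd
ddddddd
ddddddd
k=6  ddddddd
ddddddd
dddAAdd
ddddAdd
dd<Addd
ddddddd
ddddddd
k=7  ddddddd
ddddddd
dddAAdd
dd^dAdd
ddAAddd
ddddddd
ddddddd
k=8  ddddddd
ddddddd
dddAAdd
ddA>Add
ddAAddd
ddddddd
ddddddd
k=9  ddddddd
ddddddd
dddAAdd
ddAAAdd
ddAvddd
ddddddd
ddddddd
k=10  ddddddd
ddddddd
dddAAdd
ddAAAdd
ddAd>dd
ddddddd
ddddddd
k=11  ddddddd
ddddddd
dddAAdd
ddAAAdd
ddAdAdd
ddddvdd
ddddddd
k=12  ddddddd
ddddddd
dddAAdd
ddAAAdd
ddAdAdd
ddd<Add
ddddddd
k=13  ddddddd
ddddddd
dddAAdd
ddAAAdd
ddA^Add
dddAAdd
ddddddd
k=14  ddddddd
ddddddd
dddAAdd
ddAAAdd
ddAA>dd
dddAAdd
ddddddd
k=15  ddddddd
ddddddd
dddAAdd
ddAA^dd
ddAAddd
dddAAdd
ddddddd
k=16  ddddddd
ddddddd
dddAAdd
ddA<ddd
ddAAddd
dddAAdd
ddddddd
k=17  ddddddd
ddddddd
dddAAdd
ddAdddd
ddAvddd
dddAAdd
ddddddd
k=18  ddddddd
ddddddd
dddAAdd
ddAdddd
ddAd>dd
dddAAdd
ddddddd
k=19  ddddddd
ddddddd
dddAAdd
ddAdddd
ddAdAdd
dddAvdd
ddddddd
k=20  ddddddd
ddddddd
dddAAdd
ddAdddd
ddAdAdd
dddAd>d
ddddddd
k=21  ddddddd
ddddddd
dddAAdd
ddAdddd
ddAdAdd
dddAdAd
dddddvd
k=22  ddddddd
ddddddd
dddAAdd
ddAdddd
ddAdAdd
dddAdAd
dddd<Ad
k=23  ddddddd
ddddddd
dddAAdd
ddAdddd
ddAdAdd
dddA^Ad
ddddAAd
k=24  ddddddd
ddddddd
dddAAdd
ddAdddd
ddAdAdd
dddAA>d
ddddAAd
k=25  ddddddd
ddddddd
dddAAdd
ddAdddd
ddAdA^d
dddAAdd
ddddAAd
k=26  ddddddd
ddddddd
dddAAdd
ddAdddd
ddAdAA>
dddAAdd
ddddAAd
k=27  ddddddd
ddddddd
dddAAdd
ddAdddd
ddAdAAA
dddAAdv
ddddAAd
k=28  ddddddd
ddddddd
dddAAdd
ddAdddd
ddAdAAA
dddAA<A
ddddAAd
k=29  ddddddd
ddddddd
dddAAdd
ddAdddd
ddAdA^A
dddAAAA
ddddAAd
k=30  ddddddd
ddddddd
dddAAdd
ddAdddd
ddAd<dA
dddAAAA
ddddAAd
k=31  ddddddd
ddddddd
dddAAdd
ddAdddd
ddAdddA
dddAvAA
ddddAAd
k=32  ddddddd
ddddddd
dddAAdd
ddAdddd
ddAdddA
dddAd>A
ddddAAd
k=33  ddddddd
ddddddd
dddAAdd
ddAdddd
ddAdd^A
dddAddA
ddddAAd
k=34  ddddddd
ddddddd
dddAAdd
ddAdddd
ddAddA>
dddAddA
ddddAAd
k=35  ddddddd
ddddddd
dddAAdd
ddAddd^
ddAddAd
dddAddA
ddddAAd
k=36  ddddddd
ddddddd
dddAAdd
>dAdddA
ddAddAd
dddAddA
ddddAAd

0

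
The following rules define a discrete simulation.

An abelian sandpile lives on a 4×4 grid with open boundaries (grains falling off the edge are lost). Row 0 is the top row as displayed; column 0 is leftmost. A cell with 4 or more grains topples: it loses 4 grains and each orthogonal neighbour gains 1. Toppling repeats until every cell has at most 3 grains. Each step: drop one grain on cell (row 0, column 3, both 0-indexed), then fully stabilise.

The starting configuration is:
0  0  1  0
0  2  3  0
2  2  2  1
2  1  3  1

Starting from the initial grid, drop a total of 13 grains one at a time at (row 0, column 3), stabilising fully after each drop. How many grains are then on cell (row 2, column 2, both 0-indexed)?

3

k=0  0  0  1  0
0  2  3  0
2  2  2  1
2  1  3  1
k=1  0  0  1  1
0  2  3  0
2  2  2  1
2  1  3  1
k=2  0  0  1  2
0  2  3  0
2  2  2  1
2  1  3  1
k=3  0  0  1  3
0  2  3  0
2  2  2  1
2  1  3  1
k=4  0  0  2  0
0  2  3  1
2  2  2  1
2  1  3  1
k=5  0  0  2  1
0  2  3  1
2  2  2  1
2  1  3  1
k=6  0  0  2  2
0  2  3  1
2  2  2  1
2  1  3  1
k=7  0  0  2  3
0  2  3  1
2  2  2  1
2  1  3  1
k=8  0  0  3  0
0  2  3  2
2  2  2  1
2  1  3  1
k=9  0  0  3  1
0  2  3  2
2  2  2  1
2  1  3  1
k=10  0  0  3  2
0  2  3  2
2  2  2  1
2  1  3  1
k=11  0  0  3  3
0  2  3  2
2  2  2  1
2  1  3  1
k=12  0  1  1  2
0  3  1  0
2  2  3  2
2  1  3  1
k=13  0  1  1  3
0  3  1  0
2  2  3  2
2  1  3  1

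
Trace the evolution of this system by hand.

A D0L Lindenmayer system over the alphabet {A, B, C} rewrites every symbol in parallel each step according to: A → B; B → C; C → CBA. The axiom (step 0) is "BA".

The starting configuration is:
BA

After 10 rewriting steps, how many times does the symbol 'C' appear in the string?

230

k=0  BA
k=1  CB
k=2  CBAC
k=3  CBACBCBA
k=4  CBACBCBACCBACB
k=5  CBACBCBACCBACBCBACBACBCBAC
k=6  CBACBCBACCBACBCBACBACBCBACCBACBCBACBCBACCBACBCBA
k=7  CBACBCBACCBACBCBACBACBCBACCBACBCBACBCBACCBACBCBACBACBCBACCBACBCBACCBACBCBACBACBCBACCBACB
k=8  CBACBCBACCBACBCBACBACBCBACCBACBCBACBCBACCBACBCBACBACBCBACC…ACBACBCBACCBACBCBACBACBCBACCBACBCBACBCBACCBACBCBACBACBCBAC  (len 162)
k=9  CBACBCBACCBACBCBACBACBCBACCBACBCBACBCBACCBACBCBACBACBCBACC…ACBACBCBACCBACBCBACCBACBCBACBACBCBACCBACBCBACBCBACCBACBCBA  (len 298)
k=10  CBACBCBACCBACBCBACBACBCBACCBACBCBACBCBACCBACBCBACBACBCBACC…BCBACBCBACCBACBCBACBACBCBACCBACBCBACCBACBCBACBACBCBACCBACB  (len 548)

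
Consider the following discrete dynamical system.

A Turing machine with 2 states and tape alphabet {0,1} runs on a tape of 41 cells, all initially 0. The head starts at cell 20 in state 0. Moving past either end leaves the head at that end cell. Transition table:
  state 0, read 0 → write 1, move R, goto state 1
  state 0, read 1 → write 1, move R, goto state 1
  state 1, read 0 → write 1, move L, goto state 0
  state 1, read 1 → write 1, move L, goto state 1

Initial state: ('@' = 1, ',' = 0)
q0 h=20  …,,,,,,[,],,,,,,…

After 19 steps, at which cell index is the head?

gen 0: q0 h=20  …,,,,,,[,],,,,,,…
gen 1: q1 h=21  …,,,,,@[,],,,,,,…
gen 2: q0 h=20  …,,,,,,[@]@,,,,,…
gen 3: q1 h=21  …,,,,,@[@],,,,,,…
gen 4: q1 h=20  …,,,,,,[@]@,,,,,…
gen 5: q1 h=19  …,,,,,,[,]@@,,,,…
gen 6: q0 h=18  …,,,,,,[,]@@@,,,…
gen 7: q1 h=19  …,,,,,@[@]@@,,,,…
gen 8: q1 h=18  …,,,,,,[@]@@@,,,…
gen 9: q1 h=17  …,,,,,,[,]@@@@,,…
gen 10: q0 h=16  …,,,,,,[,]@@@@@,…
gen 11: q1 h=17  …,,,,,@[@]@@@@,,…
gen 12: q1 h=16  …,,,,,,[@]@@@@@,…
gen 13: q1 h=15  …,,,,,,[,]@@@@@@…
gen 14: q0 h=14  …,,,,,,[,]@@@@@@…
gen 15: q1 h=15  …,,,,,@[@]@@@@@@…
gen 16: q1 h=14  …,,,,,,[@]@@@@@@…
gen 17: q1 h=13  …,,,,,,[,]@@@@@@…
gen 18: q0 h=12  …,,,,,,[,]@@@@@@…
gen 19: q1 h=13  …,,,,,@[@]@@@@@@…

13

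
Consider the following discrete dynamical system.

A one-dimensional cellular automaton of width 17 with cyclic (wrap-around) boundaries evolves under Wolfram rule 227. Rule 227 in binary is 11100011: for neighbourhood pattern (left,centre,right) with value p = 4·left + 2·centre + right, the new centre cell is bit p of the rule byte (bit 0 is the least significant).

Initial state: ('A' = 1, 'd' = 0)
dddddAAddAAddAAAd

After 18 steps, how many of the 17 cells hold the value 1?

t=0: dddddAAddAAddAAAd
t=1: AAAAAdAdAdAdAdAAd
t=2: dAAAAAdAdAdAdAdAA
t=3: AdAAAAAdAdAdAdAdA
t=4: AAdAAAAAdAdAdAdAd
t=5: dAAdAAAAAdAdAdAdA
t=6: AdAAdAAAAAdAdAdAd
t=7: dAdAAdAAAAAdAdAdA
t=8: AdAdAAdAAAAAdAdAd
t=9: dAdAdAAdAAAAAdAdA
t=10: AdAdAdAAdAAAAAdAd
t=11: dAdAdAdAAdAAAAAdA
t=12: AdAdAdAdAAdAAAAAd
t=13: dAdAdAdAdAAdAAAAA
t=14: AdAdAdAdAdAAdAAAA
t=15: AAdAdAdAdAdAAdAAA
t=16: AAAdAdAdAdAdAAdAA
t=17: AAAAdAdAdAdAdAAdA
t=18: AAAAAdAdAdAdAdAAd

11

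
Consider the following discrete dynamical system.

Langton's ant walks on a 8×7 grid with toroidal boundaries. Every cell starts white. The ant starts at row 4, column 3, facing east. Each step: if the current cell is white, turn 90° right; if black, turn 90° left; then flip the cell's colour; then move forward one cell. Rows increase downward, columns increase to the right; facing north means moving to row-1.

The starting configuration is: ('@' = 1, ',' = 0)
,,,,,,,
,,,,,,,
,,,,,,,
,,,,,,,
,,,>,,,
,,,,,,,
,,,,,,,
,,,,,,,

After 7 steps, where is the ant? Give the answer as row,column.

k=0  ,,,,,,,
,,,,,,,
,,,,,,,
,,,,,,,
,,,>,,,
,,,,,,,
,,,,,,,
,,,,,,,
k=1  ,,,,,,,
,,,,,,,
,,,,,,,
,,,,,,,
,,,@,,,
,,,v,,,
,,,,,,,
,,,,,,,
k=2  ,,,,,,,
,,,,,,,
,,,,,,,
,,,,,,,
,,,@,,,
,,<@,,,
,,,,,,,
,,,,,,,
k=3  ,,,,,,,
,,,,,,,
,,,,,,,
,,,,,,,
,,^@,,,
,,@@,,,
,,,,,,,
,,,,,,,
k=4  ,,,,,,,
,,,,,,,
,,,,,,,
,,,,,,,
,,@>,,,
,,@@,,,
,,,,,,,
,,,,,,,
k=5  ,,,,,,,
,,,,,,,
,,,,,,,
,,,^,,,
,,@,,,,
,,@@,,,
,,,,,,,
,,,,,,,
k=6  ,,,,,,,
,,,,,,,
,,,,,,,
,,,@>,,
,,@,,,,
,,@@,,,
,,,,,,,
,,,,,,,
k=7  ,,,,,,,
,,,,,,,
,,,,,,,
,,,@@,,
,,@,v,,
,,@@,,,
,,,,,,,
,,,,,,,

4,4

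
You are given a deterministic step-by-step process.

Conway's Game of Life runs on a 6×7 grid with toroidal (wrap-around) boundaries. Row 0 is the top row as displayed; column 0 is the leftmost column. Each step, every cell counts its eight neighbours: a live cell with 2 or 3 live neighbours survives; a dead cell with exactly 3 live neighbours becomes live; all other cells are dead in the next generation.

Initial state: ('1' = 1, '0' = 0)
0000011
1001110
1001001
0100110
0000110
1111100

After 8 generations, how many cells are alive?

2

t=0: 0000011
1001110
1001001
0100110
0000110
1111100
t=1: 0000000
1001000
1111000
1001000
1000001
1111000
t=2: 1001000
1001000
1001101
0001000
0001001
1110001
t=3: 0001000
1111000
1011101
1011011
0101001
0111001
t=4: 0000100
1000001
0000000
0000000
0000000
0101100
t=5: 1001110
0000000
0000000
0000000
0000000
0001100
t=6: 0001010
0000100
0000000
0000000
0000000
0001010
t=7: 0001010
0000100
0000000
0000000
0000000
0000000
t=8: 0000100
0000100
0000000
0000000
0000000
0000000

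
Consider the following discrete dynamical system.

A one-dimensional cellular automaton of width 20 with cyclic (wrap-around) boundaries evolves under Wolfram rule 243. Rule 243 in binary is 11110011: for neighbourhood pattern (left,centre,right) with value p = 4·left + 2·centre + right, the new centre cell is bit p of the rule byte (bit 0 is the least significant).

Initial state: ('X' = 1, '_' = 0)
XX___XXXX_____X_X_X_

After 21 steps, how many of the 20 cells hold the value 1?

step 0: XX___XXXX_____X_X_X_
step 1: _XXXX_XXXXXXXX_X_X_X
step 2: X_XXXX_XXXXXXXX_X_X_
step 3: _X_XXXX_XXXXXXXX_X_X
step 4: X_X_XXXX_XXXXXXXX_X_
step 5: _X_X_XXXX_XXXXXXXX_X
step 6: X_X_X_XXXX_XXXXXXXX_
step 7: _X_X_X_XXXX_XXXXXXXX
step 8: X_X_X_X_XXXX_XXXXXXX
step 9: XX_X_X_X_XXXX_XXXXXX
step 10: XXX_X_X_X_XXXX_XXXXX
step 11: XXXX_X_X_X_XXXX_XXXX
step 12: XXXXX_X_X_X_XXXX_XXX
step 13: XXXXXX_X_X_X_XXXX_XX
step 14: XXXXXXX_X_X_X_XXXX_X
step 15: XXXXXXXX_X_X_X_XXXX_
step 16: _XXXXXXXX_X_X_X_XXXX
step 17: X_XXXXXXXX_X_X_X_XXX
step 18: XX_XXXXXXXX_X_X_X_XX
step 19: XXX_XXXXXXXX_X_X_X_X
step 20: XXXX_XXXXXXXX_X_X_X_
step 21: _XXXX_XXXXXXXX_X_X_X

15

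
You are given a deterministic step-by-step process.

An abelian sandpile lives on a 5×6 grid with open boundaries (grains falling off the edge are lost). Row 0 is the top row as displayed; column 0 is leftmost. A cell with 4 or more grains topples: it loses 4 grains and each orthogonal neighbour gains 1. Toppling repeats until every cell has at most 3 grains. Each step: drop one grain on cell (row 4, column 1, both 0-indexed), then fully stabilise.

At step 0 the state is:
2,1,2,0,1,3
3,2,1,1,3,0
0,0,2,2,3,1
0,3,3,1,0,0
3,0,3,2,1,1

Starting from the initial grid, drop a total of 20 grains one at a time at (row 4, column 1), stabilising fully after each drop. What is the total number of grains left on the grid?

gen 0: 2,1,2,0,1,3
3,2,1,1,3,0
0,0,2,2,3,1
0,3,3,1,0,0
3,0,3,2,1,1
gen 1: 2,1,2,0,1,3
3,2,1,1,3,0
0,0,2,2,3,1
0,3,3,1,0,0
3,1,3,2,1,1
gen 2: 2,1,2,0,1,3
3,2,1,1,3,0
0,0,2,2,3,1
0,3,3,1,0,0
3,2,3,2,1,1
gen 3: 2,1,2,0,1,3
3,2,1,1,3,0
0,0,2,2,3,1
0,3,3,1,0,0
3,3,3,2,1,1
gen 4: 2,1,2,0,1,3
3,2,1,1,3,0
0,1,3,2,3,1
2,1,1,2,0,0
0,3,1,3,1,1
gen 5: 2,1,2,0,1,3
3,2,1,1,3,0
0,1,3,2,3,1
2,2,1,2,0,0
1,0,2,3,1,1
gen 6: 2,1,2,0,1,3
3,2,1,1,3,0
0,1,3,2,3,1
2,2,1,2,0,0
1,1,2,3,1,1
gen 7: 2,1,2,0,1,3
3,2,1,1,3,0
0,1,3,2,3,1
2,2,1,2,0,0
1,2,2,3,1,1
gen 8: 2,1,2,0,1,3
3,2,1,1,3,0
0,1,3,2,3,1
2,2,1,2,0,0
1,3,2,3,1,1
gen 9: 2,1,2,0,1,3
3,2,1,1,3,0
0,1,3,2,3,1
2,3,1,2,0,0
2,0,3,3,1,1
gen 10: 2,1,2,0,1,3
3,2,1,1,3,0
0,1,3,2,3,1
2,3,1,2,0,0
2,1,3,3,1,1
gen 11: 2,1,2,0,1,3
3,2,1,1,3,0
0,1,3,2,3,1
2,3,1,2,0,0
2,2,3,3,1,1
gen 12: 2,1,2,0,1,3
3,2,1,1,3,0
0,1,3,2,3,1
2,3,1,2,0,0
2,3,3,3,1,1
gen 13: 2,1,2,0,1,3
3,2,1,1,3,0
0,2,3,2,3,1
3,0,3,3,0,0
3,2,1,0,2,1
gen 14: 2,1,2,0,1,3
3,2,1,1,3,0
0,2,3,2,3,1
3,0,3,3,0,0
3,3,1,0,2,1
gen 15: 2,1,2,0,1,3
3,2,1,1,3,0
1,2,3,2,3,1
0,2,3,3,0,0
1,1,2,0,2,1
gen 16: 2,1,2,0,1,3
3,2,1,1,3,0
1,2,3,2,3,1
0,2,3,3,0,0
1,2,2,0,2,1
gen 17: 2,1,2,0,1,3
3,2,1,1,3,0
1,2,3,2,3,1
0,2,3,3,0,0
1,3,2,0,2,1
gen 18: 2,1,2,0,1,3
3,2,1,1,3,0
1,2,3,2,3,1
0,3,3,3,0,0
2,0,3,0,2,1
gen 19: 2,1,2,0,1,3
3,2,1,1,3,0
1,2,3,2,3,1
0,3,3,3,0,0
2,1,3,0,2,1
gen 20: 2,1,2,0,1,3
3,2,1,1,3,0
1,2,3,2,3,1
0,3,3,3,0,0
2,2,3,0,2,1

50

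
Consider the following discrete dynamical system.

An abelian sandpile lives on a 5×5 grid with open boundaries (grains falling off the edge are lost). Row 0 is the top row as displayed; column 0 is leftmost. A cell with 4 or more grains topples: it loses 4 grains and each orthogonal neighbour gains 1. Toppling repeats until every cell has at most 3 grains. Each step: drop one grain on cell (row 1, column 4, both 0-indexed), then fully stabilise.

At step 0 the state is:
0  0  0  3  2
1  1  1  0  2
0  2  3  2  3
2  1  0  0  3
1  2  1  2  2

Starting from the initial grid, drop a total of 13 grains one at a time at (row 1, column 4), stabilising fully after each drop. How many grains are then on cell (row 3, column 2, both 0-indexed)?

1

step 0: 0  0  0  3  2
1  1  1  0  2
0  2  3  2  3
2  1  0  0  3
1  2  1  2  2
step 1: 0  0  0  3  2
1  1  1  0  3
0  2  3  2  3
2  1  0  0  3
1  2  1  2  2
step 2: 0  0  0  3  3
1  1  1  1  1
0  2  3  3  1
2  1  0  1  0
1  2  1  2  3
step 3: 0  0  0  3  3
1  1  1  1  2
0  2  3  3  1
2  1  0  1  0
1  2  1  2  3
step 4: 0  0  0  3  3
1  1  1  1  3
0  2  3  3  1
2  1  0  1  0
1  2  1  2  3
step 5: 0  0  1  0  1
1  1  1  3  1
0  2  3  3  2
2  1  0  1  0
1  2  1  2  3
step 6: 0  0  1  0  1
1  1  1  3  2
0  2  3  3  2
2  1  0  1  0
1  2  1  2  3
step 7: 0  0  1  0  1
1  1  1  3  3
0  2  3  3  2
2  1  0  1  0
1  2  1  2  3
step 8: 0  0  1  1  2
1  1  3  1  2
0  3  0  2  0
2  1  1  2  1
1  2  1  2  3
step 9: 0  0  1  1  2
1  1  3  1  3
0  3  0  2  0
2  1  1  2  1
1  2  1  2  3
step 10: 0  0  1  1  3
1  1  3  2  0
0  3  0  2  1
2  1  1  2  1
1  2  1  2  3
step 11: 0  0  1  1  3
1  1  3  2  1
0  3  0  2  1
2  1  1  2  1
1  2  1  2  3
step 12: 0  0  1  1  3
1  1  3  2  2
0  3  0  2  1
2  1  1  2  1
1  2  1  2  3
step 13: 0  0  1  1  3
1  1  3  2  3
0  3  0  2  1
2  1  1  2  1
1  2  1  2  3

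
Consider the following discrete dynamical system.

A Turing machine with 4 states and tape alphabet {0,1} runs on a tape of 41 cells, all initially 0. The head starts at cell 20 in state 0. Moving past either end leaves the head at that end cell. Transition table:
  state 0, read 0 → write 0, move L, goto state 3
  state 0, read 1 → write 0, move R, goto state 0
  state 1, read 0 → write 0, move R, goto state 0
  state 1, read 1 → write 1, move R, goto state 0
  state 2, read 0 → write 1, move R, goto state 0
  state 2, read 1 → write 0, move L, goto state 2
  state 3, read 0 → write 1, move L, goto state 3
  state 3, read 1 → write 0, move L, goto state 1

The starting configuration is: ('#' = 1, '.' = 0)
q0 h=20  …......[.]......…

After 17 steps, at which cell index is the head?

[0] q0 h=20  …......[.]......…
[1] q3 h=19  …......[.]......…
[2] q3 h=18  …......[.]#.....…
[3] q3 h=17  …......[.]##....…
[4] q3 h=16  …......[.]###...…
[5] q3 h=15  …......[.]####..…
[6] q3 h=14  …......[.]#####.…
[7] q3 h=13  …......[.]######…
[8] q3 h=12  …......[.]######…
[9] q3 h=11  …......[.]######…
[10] q3 h=10  …......[.]######…
[11] q3 h= 9  …......[.]######…
[12] q3 h= 8  …......[.]######…
[13] q3 h= 7  …......[.]######…
[14] q3 h= 6  |......[.]######…
[15] q3 h= 5  |.....[.]######…
[16] q3 h= 4  |....[.]######…
[17] q3 h= 3  |...[.]######…

3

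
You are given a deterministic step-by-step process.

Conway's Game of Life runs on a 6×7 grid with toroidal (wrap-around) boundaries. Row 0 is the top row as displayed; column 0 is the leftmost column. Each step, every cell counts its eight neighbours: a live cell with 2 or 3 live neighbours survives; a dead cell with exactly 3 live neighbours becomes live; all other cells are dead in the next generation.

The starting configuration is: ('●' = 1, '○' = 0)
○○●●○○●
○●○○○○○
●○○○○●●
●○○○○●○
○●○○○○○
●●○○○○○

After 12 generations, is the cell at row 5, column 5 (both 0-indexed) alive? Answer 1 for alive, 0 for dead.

0) ○○●●○○●
○●○○○○○
●○○○○●●
●○○○○●○
○●○○○○○
●●○○○○○
1) ○○●○○○○
○●●○○●○
●●○○○●○
●●○○○●○
○●○○○○●
●●○○○○○
2) ●○●○○○○
●○●○○○●
○○○○●●○
○○●○○●○
○○●○○○●
●●●○○○○
3) ○○●●○○○
●○○●○●●
○●○●●●○
○○○●●●●
●○●●○○●
●○●●○○●
4) ○○○○○●○
●●○○○●●
○○○○○○○
○●○○○○○
○○○○○○○
●○○○●○●
5) ○●○○●○○
●○○○○●●
○●○○○○●
○○○○○○○
●○○○○○○
○○○○○●●
6) ○○○○●○○
○●○○○●●
○○○○○●●
●○○○○○○
○○○○○○●
●○○○○●●
7) ○○○○●○○
●○○○●○●
○○○○○●○
●○○○○●○
○○○○○●○
●○○○○●●
8) ○○○○●○○
○○○○●○●
●○○○●●○
○○○○●●○
●○○○●●○
○○○○●●●
9) ○○○●●○●
○○○●●○●
○○○●○○○
○○○●○○○
○○○●○○○
○○○●○○●
10) ●○●○○○●
○○●○○○○
○○●●○○○
○○●●●○○
○○●●●○○
○○●●○●○
11) ○○●○○○●
○○●○○○○
○●○○●○○
○●○○○○○
○●○○○●○
○○○○○●●
12) ○○○○○●●
○●●●○○○
○●●○○○○
●●●○○○○
●○○○○●●
●○○○○●●

1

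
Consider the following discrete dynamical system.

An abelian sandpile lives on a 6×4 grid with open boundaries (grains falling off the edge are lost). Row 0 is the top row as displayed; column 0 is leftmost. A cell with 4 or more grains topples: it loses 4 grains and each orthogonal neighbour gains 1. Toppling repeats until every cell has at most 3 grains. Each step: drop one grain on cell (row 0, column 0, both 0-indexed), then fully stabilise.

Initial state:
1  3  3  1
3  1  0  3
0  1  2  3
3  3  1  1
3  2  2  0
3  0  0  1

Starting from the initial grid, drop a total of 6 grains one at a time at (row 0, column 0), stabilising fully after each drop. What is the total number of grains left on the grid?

39

step 0: 1  3  3  1
3  1  0  3
0  1  2  3
3  3  1  1
3  2  2  0
3  0  0  1
step 1: 2  3  3  1
3  1  0  3
0  1  2  3
3  3  1  1
3  2  2  0
3  0  0  1
step 2: 3  3  3  1
3  1  0  3
0  1  2  3
3  3  1  1
3  2  2  0
3  0  0  1
step 3: 2  1  0  2
0  3  1  3
1  1  2  3
3  3  1  1
3  2  2  0
3  0  0  1
step 4: 3  1  0  2
0  3  1  3
1  1  2  3
3  3  1  1
3  2  2  0
3  0  0  1
step 5: 0  2  0  2
1  3  1  3
1  1  2  3
3  3  1  1
3  2  2  0
3  0  0  1
step 6: 1  2  0  2
1  3  1  3
1  1  2  3
3  3  1  1
3  2  2  0
3  0  0  1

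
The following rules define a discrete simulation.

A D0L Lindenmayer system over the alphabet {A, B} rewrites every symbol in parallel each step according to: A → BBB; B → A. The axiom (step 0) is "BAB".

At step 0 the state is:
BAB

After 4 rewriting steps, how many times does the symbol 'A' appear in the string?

step 0: BAB
step 1: ABBBA
step 2: BBBAAABBB
step 3: AAABBBBBBBBBAAA
step 4: BBBBBBBBBAAAAAAAAABBBBBBBBB

9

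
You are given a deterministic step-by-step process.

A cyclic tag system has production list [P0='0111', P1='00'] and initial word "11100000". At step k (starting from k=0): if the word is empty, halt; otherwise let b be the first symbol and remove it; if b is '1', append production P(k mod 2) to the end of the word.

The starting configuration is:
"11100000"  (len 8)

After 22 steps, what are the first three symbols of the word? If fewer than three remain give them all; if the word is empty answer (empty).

110

step 0: "11100000"  (len 8)
step 1: "11000000111"  (len 11)
step 2: "100000011100"  (len 12)
step 3: "000000111000111"  (len 15)
step 4: "00000111000111"  (len 14)
step 5: "0000111000111"  (len 13)
step 6: "000111000111"  (len 12)
step 7: "00111000111"  (len 11)
step 8: "0111000111"  (len 10)
step 9: "111000111"  (len 9)
step 10: "1100011100"  (len 10)
step 11: "1000111000111"  (len 13)
step 12: "00011100011100"  (len 14)
step 13: "0011100011100"  (len 13)
step 14: "011100011100"  (len 12)
step 15: "11100011100"  (len 11)
step 16: "110001110000"  (len 12)
step 17: "100011100000111"  (len 15)
step 18: "0001110000011100"  (len 16)
step 19: "001110000011100"  (len 15)
step 20: "01110000011100"  (len 14)
step 21: "1110000011100"  (len 13)
step 22: "11000001110000"  (len 14)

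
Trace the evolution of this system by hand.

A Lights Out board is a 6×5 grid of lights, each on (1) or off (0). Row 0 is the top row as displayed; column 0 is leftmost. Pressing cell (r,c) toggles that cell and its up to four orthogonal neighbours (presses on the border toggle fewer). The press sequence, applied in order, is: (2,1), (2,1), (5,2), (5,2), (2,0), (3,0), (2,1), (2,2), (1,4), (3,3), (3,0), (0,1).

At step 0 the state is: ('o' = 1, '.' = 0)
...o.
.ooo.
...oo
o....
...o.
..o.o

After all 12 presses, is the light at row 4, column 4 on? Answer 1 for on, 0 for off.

0

k=0  ...o.
.ooo.
...oo
o....
...o.
..o.o
k=1  ...o.
..oo.
ooooo
oo...
...o.
..o.o
k=2  ...o.
.ooo.
...oo
o....
...o.
..o.o
k=3  ...o.
.ooo.
...oo
o....
..oo.
.o.oo
k=4  ...o.
.ooo.
...oo
o....
...o.
..o.o
k=5  ...o.
oooo.
oo.oo
.....
...o.
..o.o
k=6  ...o.
oooo.
.o.oo
oo...
o..o.
..o.o
k=7  ...o.
o.oo.
o.ooo
o....
o..o.
..o.o
k=8  ...o.
o..o.
oo..o
o.o..
o..o.
..o.o
k=9  ...oo
o...o
oo...
o.o..
o..o.
..o.o
k=10  ...oo
o...o
oo.o.
o..oo
o....
..o.o
k=11  ...oo
o...o
.o.o.
.o.oo
.....
..o.o
k=12  ooooo
oo..o
.o.o.
.o.oo
.....
..o.o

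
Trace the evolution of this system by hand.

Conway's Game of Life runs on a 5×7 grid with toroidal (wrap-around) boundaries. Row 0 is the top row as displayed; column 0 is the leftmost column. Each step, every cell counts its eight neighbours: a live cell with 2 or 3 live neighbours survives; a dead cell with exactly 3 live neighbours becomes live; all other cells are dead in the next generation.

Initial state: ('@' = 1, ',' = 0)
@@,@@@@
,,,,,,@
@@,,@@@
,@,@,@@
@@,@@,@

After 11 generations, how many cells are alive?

gen 0: @@,@@@@
,,,,,,@
@@,,@@@
,@,@,@@
@@,@@,@
gen 1: ,@,@,,,
,,@@,,,
,@@,@,,
,,,@,,,
,,,,,,,
gen 2: ,,,@,,,
,,,,@,,
,@,,@,,
,,@@,,,
,,@,,,,
gen 3: ,,,@,,,
,,,@@,,
,,@,@,,
,@@@,,,
,,@,,,,
gen 4: ,,@@@,,
,,@,@,,
,@,,@,,
,@,,,,,
,@,,,,,
gen 5: ,@@,@,,
,@@,@@,
,@@@,,,
@@@,,,,
,@,@,,,
gen 6: @,,,@@,
@,,,@@,
,,,,@,,
@,,,,,,
,,,@,,,
gen 7: ,,,@,@,
,,,@,,,
,,,,@@@
,,,,,,,
,,,,@,@
gen 8: ,,,@,@,
,,,@,,@
,,,,@@,
,,,,@,@
,,,,@@,
gen 9: ,,,@,@@
,,,@,,@
,,,@@,@
,,,@,,@
,,,@,,@
gen 10: @,@@,@@
@,@@,,@
@,@@@,@
@,@@,,@
@,@@,,@
gen 11: ,,,,,@,
,,,,,,,
,,,,@,,
,,,,,,,
,,,,,,,

2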